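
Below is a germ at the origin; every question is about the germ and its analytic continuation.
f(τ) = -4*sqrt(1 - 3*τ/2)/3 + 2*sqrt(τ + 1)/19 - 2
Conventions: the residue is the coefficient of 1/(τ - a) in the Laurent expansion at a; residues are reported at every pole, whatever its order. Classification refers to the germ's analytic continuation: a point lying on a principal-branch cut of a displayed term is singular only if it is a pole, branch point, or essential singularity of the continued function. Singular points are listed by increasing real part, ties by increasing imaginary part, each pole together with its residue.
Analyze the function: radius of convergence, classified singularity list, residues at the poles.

Radius of convergence at 0: 2/3.
At -1: an algebraic (square-root) branch point.
At 2/3: an algebraic (square-root) branch point.

Branch term (-4/3)*sqrt(1 - τ/(2/3)): its argument vanishes at τ = 2/3, a square-root branch point, modulus 2/3.
Branch term (2/19)*sqrt(1 - τ/(-1)): its argument vanishes at τ = -1, a square-root branch point, modulus 1.
The radius of convergence is the smallest modulus among the singular points: 2/3.
List the singular points by increasing real part (a conjugate pair: the negative imaginary part first).


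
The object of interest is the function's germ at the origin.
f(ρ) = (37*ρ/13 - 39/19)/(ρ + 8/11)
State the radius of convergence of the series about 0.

Denominator factor (ρ + 8/11): pole of order 1 at -8/11, modulus 8/11.
The radius of convergence is the smallest modulus among the singular points: 8/11.

The radius of convergence is 8/11.


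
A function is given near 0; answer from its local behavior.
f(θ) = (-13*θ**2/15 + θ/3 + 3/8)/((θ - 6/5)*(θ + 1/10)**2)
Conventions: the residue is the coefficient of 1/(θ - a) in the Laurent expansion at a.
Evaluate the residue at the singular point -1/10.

The residue is -595/1014.

At the order-2 pole -1/10 set g(θ) = (θ - (-1/10))^2*f(θ) = (-13*θ**2/15 + θ/3 + 3/8)/(θ - 6/5).
Order-2 pole: residue = g'(a); g'(-1/10) = -595/1014, so the residue is -595/1014.


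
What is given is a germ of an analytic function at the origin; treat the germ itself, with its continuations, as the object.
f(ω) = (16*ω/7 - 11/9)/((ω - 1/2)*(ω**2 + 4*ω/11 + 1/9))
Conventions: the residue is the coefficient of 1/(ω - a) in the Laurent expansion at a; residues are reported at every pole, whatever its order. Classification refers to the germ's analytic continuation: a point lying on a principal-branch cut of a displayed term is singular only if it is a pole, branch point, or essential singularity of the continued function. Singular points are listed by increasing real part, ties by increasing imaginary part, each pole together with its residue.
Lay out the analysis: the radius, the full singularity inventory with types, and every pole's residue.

Radius of convergence at 0: 1/3.
At (-2/11) - ((1/33)*sqrt(85))*i: a pole of order 1; residue (22/301) + ((11847/25585)*sqrt(85))*i.
At (-2/11) + ((1/33)*sqrt(85))*i: a pole of order 1; residue (22/301) - ((11847/25585)*sqrt(85))*i.
At 1/2: a pole of order 1; residue -44/301.

Denominator factor (ω**2 + 4*ω/11 + 1/9): discriminant -340/1089, complex-conjugate roots (-2/11) + ((1/33)*sqrt(85))*i and (-2/11) - ((1/33)*sqrt(85))*i; poles of order 1, moduli 1/3 and 1/3.
Denominator factor (ω - 1/2): pole of order 1 at 1/2, modulus 1/2.
The radius of convergence is the smallest modulus among the singular points: 1/3.
The factor ω**2 + 4*ω/11 + 1/9 splits as (ω - a)(ω - a') with a = (-2/11) - ((1/33)*sqrt(85))*i, a' = (-2/11) + ((1/33)*sqrt(85))*i. At the order-1 pole a set g(ω) = (ω - a)*f(ω) = [(16*ω/7 - 11/9)/(ω - 1/2)] / (ω - a').
Simple pole: residue = g(a) at a = (-2/11) - ((1/33)*sqrt(85))*i, which is (22/301) + ((11847/25585)*sqrt(85))*i.
The factor ω**2 + 4*ω/11 + 1/9 splits as (ω - a)(ω - a') with a = (-2/11) + ((1/33)*sqrt(85))*i, a' = (-2/11) - ((1/33)*sqrt(85))*i. At the order-1 pole a set g(ω) = (ω - a)*f(ω) = [(16*ω/7 - 11/9)/(ω - 1/2)] / (ω - a').
Simple pole: residue = g(a) at a = (-2/11) + ((1/33)*sqrt(85))*i, which is (22/301) - ((11847/25585)*sqrt(85))*i.
At the order-1 pole 1/2 set g(ω) = (ω - (1/2))*f(ω) = (16*ω/7 - 11/9)/(ω**2 + 4*ω/11 + 1/9).
Simple pole: residue = g(a) at a = 1/2, which is -44/301.
List the singular points by increasing real part (a conjugate pair: the negative imaginary part first).


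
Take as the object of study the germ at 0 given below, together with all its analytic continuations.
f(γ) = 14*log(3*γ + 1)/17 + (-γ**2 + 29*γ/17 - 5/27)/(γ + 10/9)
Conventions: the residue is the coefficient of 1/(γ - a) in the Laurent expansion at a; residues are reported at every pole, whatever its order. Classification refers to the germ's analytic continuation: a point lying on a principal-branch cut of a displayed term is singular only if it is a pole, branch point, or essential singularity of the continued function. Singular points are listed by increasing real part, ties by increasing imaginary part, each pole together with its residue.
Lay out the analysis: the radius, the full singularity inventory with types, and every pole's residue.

Denominator factor (γ + 10/9): pole of order 1 at -10/9, modulus 10/9.
Branch term (14/17)*log(1 - γ/(-1/3)): its argument vanishes at γ = -1/3, a logarithmic branch point, modulus 1/3.
The radius of convergence is the smallest modulus among the singular points: 1/3.
The branch term is analytic at -10/9 and contributes nothing to the residue; only the rational part matters.
At the order-1 pole -10/9 set g(γ) = (γ - (-10/9))*(rational part) = -γ**2 + 29*γ/17 - 5/27.
Simple pole: residue = g(a) at a = -10/9, which is -4565/1377.
List the singular points by increasing real part (a conjugate pair: the negative imaginary part first).

Radius of convergence at 0: 1/3.
At -10/9: a pole of order 1; residue -4565/1377.
At -1/3: a logarithmic branch point.


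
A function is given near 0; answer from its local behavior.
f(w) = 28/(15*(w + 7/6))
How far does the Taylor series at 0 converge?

The radius of convergence is 7/6.

Denominator factor (w + 7/6): pole of order 1 at -7/6, modulus 7/6.
The radius of convergence is the smallest modulus among the singular points: 7/6.


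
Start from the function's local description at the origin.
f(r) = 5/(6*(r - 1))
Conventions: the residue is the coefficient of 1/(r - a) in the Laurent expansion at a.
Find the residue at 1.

The residue is 5/6.

At the order-1 pole 1 set g(r) = (r - (1))*f(r) = 5/6.
Simple pole: residue = g(a) at a = 1, which is 5/6.


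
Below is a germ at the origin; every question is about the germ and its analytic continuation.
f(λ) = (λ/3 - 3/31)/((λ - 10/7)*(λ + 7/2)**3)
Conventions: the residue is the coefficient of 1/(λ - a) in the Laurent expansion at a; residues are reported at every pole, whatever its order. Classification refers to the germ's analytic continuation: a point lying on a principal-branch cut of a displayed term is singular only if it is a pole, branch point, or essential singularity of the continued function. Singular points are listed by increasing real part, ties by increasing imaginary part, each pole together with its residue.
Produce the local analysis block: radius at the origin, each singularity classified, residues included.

Denominator factor (λ + 7/2)^3: pole of order 3 at -7/2, modulus 7/2.
Denominator factor (λ - 10/7): pole of order 1 at 10/7, modulus 10/7.
The radius of convergence is the smallest modulus among the singular points: 10/7.
At the order-3 pole -7/2 set g(λ) = (λ - (-7/2))^3*f(λ) = (λ/3 - 3/31)/(λ - 10/7).
Order-3 pole: residue = g''(a)/2; g''(-7/2) = -193648/30551337, so the residue is -96824/30551337.
At the order-1 pole 10/7 set g(λ) = (λ - (10/7))*f(λ) = (λ/3 - 3/31)/(λ + 7/2)**3.
Simple pole: residue = g(a) at a = 10/7, which is 96824/30551337.
List the singular points by increasing real part (a conjugate pair: the negative imaginary part first).

Radius of convergence at 0: 10/7.
At -7/2: a pole of order 3; residue -96824/30551337.
At 10/7: a pole of order 1; residue 96824/30551337.


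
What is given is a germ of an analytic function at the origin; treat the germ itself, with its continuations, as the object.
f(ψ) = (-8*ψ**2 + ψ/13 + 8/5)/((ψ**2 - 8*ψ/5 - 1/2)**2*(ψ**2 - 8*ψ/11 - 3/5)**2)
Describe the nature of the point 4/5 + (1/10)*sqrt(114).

The point is a pole of order 2.

The denominator factor ψ**2 - 8*ψ/5 - 1/2 vanishes at 4/5 + (1/10)*sqrt(114) and appears to the power 2; the numerator there equals -4088/325 - (827/650)*sqrt(114), nonzero, and no other factor vanishes.
Hence a pole whose order is the multiplicity, 2.


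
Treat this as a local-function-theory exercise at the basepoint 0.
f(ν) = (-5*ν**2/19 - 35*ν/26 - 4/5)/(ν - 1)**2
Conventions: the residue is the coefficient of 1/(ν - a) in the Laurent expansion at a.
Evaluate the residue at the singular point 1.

At the order-2 pole 1 set g(ν) = (ν - (1))^2*f(ν) = -5*ν**2/19 - 35*ν/26 - 4/5.
Order-2 pole: residue = g'(a); g'(1) = -925/494, so the residue is -925/494.

The residue is -925/494.


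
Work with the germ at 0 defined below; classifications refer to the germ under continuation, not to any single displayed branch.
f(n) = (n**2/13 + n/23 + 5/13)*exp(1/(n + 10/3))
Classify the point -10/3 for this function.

The exponent 1/(n - (-10/3)) has a pole at -10/3, so exp(1/(n - (-10/3))) takes every nonzero value near it: an essential singularity (not a pole of any order).

The point is an essential singularity.


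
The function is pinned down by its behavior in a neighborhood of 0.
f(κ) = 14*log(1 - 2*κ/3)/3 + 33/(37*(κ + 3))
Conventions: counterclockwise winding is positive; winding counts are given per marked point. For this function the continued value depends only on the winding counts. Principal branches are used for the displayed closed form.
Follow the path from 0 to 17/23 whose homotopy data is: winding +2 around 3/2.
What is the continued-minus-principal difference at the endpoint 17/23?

The rational part is single-valued and drops out of the difference; each branch term changes only by its own monodromy.
(14/3)*log(1 - κ/(3/2)): each positive loop around 3/2 adds 2*pi*i to the log, so winding +2 contributes (14/3)*(2)*2*pi*i = (56/3)*pi*i.
Summing the contributions at κ = 17/23 gives (56/3)*pi*i.

Continued minus principal equals (56/3)*pi*i.


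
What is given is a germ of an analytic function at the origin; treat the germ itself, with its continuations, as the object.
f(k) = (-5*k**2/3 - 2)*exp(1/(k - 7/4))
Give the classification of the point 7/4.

The point is an essential singularity.

The exponent 1/(k - (7/4)) has a pole at 7/4, so exp(1/(k - (7/4))) takes every nonzero value near it: an essential singularity (not a pole of any order).


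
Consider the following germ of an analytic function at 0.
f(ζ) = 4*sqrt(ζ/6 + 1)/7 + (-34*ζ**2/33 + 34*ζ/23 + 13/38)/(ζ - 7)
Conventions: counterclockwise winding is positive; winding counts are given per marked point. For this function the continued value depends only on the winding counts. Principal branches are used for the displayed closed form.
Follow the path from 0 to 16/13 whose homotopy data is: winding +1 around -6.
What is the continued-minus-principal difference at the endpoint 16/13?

The rational part is single-valued and drops out of the difference; each branch term changes only by its own monodromy.
(4/7)*sqrt(1 - ζ/(-6)): winding +1 is odd, the square root flips sign, contributing -2*(4/7)*sqrt(1 - (16/13)/(-6)) = -2*(4/7)*sqrt(47/39) = -(8/273)*sqrt(1833).
Summing the contributions at ζ = 16/13 gives -(8/273)*sqrt(1833).

Continued minus principal equals -(8/273)*sqrt(1833).


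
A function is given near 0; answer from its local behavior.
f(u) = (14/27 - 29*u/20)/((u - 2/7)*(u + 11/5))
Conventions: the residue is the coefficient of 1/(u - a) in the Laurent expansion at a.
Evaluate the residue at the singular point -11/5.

The residue is -70091/46980.

At the order-1 pole -11/5 set g(u) = (u - (-11/5))*f(u) = (14/27 - 29*u/20)/(u - 2/7).
Simple pole: residue = g(a) at a = -11/5, which is -70091/46980.


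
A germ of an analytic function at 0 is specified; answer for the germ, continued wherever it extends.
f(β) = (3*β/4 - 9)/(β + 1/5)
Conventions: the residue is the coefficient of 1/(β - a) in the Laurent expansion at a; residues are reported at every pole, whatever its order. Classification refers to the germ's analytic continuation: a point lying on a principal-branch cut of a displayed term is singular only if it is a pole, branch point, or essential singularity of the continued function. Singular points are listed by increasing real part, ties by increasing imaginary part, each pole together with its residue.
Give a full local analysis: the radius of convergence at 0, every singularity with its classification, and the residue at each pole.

Radius of convergence at 0: 1/5.
At -1/5: a pole of order 1; residue -183/20.

Denominator factor (β + 1/5): pole of order 1 at -1/5, modulus 1/5.
The radius of convergence is the smallest modulus among the singular points: 1/5.
At the order-1 pole -1/5 set g(β) = (β - (-1/5))*f(β) = 3*β/4 - 9.
Simple pole: residue = g(a) at a = -1/5, which is -183/20.


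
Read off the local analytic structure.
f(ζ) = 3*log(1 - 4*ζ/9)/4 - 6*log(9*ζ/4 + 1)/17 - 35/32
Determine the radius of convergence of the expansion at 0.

Branch term (3/4)*log(1 - ζ/(9/4)): its argument vanishes at ζ = 9/4, a logarithmic branch point, modulus 9/4.
Branch term (-6/17)*log(1 - ζ/(-4/9)): its argument vanishes at ζ = -4/9, a logarithmic branch point, modulus 4/9.
The radius of convergence is the smallest modulus among the singular points: 4/9.

The radius of convergence is 4/9.


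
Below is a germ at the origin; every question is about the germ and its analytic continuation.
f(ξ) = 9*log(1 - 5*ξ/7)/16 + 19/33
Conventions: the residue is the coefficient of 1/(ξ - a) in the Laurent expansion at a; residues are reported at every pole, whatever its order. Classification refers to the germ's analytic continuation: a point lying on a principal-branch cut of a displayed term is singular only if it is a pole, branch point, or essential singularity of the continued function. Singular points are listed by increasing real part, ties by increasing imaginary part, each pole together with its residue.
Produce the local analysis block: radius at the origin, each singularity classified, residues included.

Branch term (9/16)*log(1 - ξ/(7/5)): its argument vanishes at ξ = 7/5, a logarithmic branch point, modulus 7/5.
The radius of convergence is the smallest modulus among the singular points: 7/5.

Radius of convergence at 0: 7/5.
At 7/5: a logarithmic branch point.


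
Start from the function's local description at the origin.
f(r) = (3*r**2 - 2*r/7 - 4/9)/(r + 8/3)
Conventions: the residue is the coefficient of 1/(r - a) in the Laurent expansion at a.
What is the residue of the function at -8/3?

At the order-1 pole -8/3 set g(r) = (r - (-8/3))*f(r) = 3*r**2 - 2*r/7 - 4/9.
Simple pole: residue = g(a) at a = -8/3, which is 1364/63.

The residue is 1364/63.


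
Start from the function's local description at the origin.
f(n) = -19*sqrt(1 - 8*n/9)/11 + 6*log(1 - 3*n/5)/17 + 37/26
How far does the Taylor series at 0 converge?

The radius of convergence is 9/8.

Branch term (-19/11)*sqrt(1 - n/(9/8)): its argument vanishes at n = 9/8, a square-root branch point, modulus 9/8.
Branch term (6/17)*log(1 - n/(5/3)): its argument vanishes at n = 5/3, a logarithmic branch point, modulus 5/3.
The radius of convergence is the smallest modulus among the singular points: 9/8.


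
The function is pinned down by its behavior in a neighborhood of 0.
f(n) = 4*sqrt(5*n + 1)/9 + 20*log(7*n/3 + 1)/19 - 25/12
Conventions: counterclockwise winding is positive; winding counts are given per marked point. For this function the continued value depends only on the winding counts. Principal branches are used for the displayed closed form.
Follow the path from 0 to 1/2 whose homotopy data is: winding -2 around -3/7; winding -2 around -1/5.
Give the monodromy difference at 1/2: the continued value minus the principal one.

Continued minus principal equals -(80/19)*pi*i.

The rational part is single-valued and drops out of the difference; each branch term changes only by its own monodromy.
(20/19)*log(1 - n/(-3/7)): each positive loop around -3/7 adds 2*pi*i to the log, so winding -2 contributes (20/19)*(-2)*2*pi*i = -(80/19)*pi*i.
(4/9)*sqrt(1 - n/(-1/5)): winding -2 is even, the square root returns to the same sheet, contribution 0.
Summing the contributions at n = 1/2 gives -(80/19)*pi*i.


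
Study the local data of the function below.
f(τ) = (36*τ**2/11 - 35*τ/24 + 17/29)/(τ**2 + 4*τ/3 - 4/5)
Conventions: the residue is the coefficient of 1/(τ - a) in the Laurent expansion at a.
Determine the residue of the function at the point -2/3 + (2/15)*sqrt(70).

The factor τ**2 + 4*τ/3 - 4/5 splits as (τ - a)(τ - a') with a = -2/3 + (2/15)*sqrt(70), a' = -2/3 - (2/15)*sqrt(70). At the order-1 pole a set g(τ) = (τ - a)*f(τ) = [36*τ**2/11 - 35*τ/24 + 17/29] / (τ - a').
Simple pole: residue = g(a) at a = -2/3 + (2/15)*sqrt(70), which is -1537/528 + (58123/153120)*sqrt(70).

The residue is -1537/528 + (58123/153120)*sqrt(70).


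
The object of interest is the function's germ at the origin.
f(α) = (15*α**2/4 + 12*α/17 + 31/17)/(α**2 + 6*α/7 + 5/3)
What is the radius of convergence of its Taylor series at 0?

Denominator factor (α**2 + 6*α/7 + 5/3): discriminant -872/147, complex-conjugate roots (-3/7) + ((1/21)*sqrt(654))*i and (-3/7) - ((1/21)*sqrt(654))*i; poles of order 1, moduli (1/3)*sqrt(15) and (1/3)*sqrt(15).
The radius of convergence is the smallest modulus among the singular points: (1/3)*sqrt(15).

The radius of convergence is (1/3)*sqrt(15).


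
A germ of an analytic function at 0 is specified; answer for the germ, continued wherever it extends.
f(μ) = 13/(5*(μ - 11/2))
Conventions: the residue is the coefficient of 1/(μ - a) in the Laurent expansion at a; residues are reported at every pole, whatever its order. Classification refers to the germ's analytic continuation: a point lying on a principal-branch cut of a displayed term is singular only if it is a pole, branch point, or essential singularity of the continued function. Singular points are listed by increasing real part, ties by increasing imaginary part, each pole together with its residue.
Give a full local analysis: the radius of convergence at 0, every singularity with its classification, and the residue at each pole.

Denominator factor (μ - 11/2): pole of order 1 at 11/2, modulus 11/2.
The radius of convergence is the smallest modulus among the singular points: 11/2.
At the order-1 pole 11/2 set g(μ) = (μ - (11/2))*f(μ) = 13/5.
Simple pole: residue = g(a) at a = 11/2, which is 13/5.

Radius of convergence at 0: 11/2.
At 11/2: a pole of order 1; residue 13/5.


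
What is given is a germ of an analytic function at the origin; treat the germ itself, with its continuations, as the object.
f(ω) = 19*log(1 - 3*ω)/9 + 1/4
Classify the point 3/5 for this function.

The point is a regular point.

There is no denominator, hence no pole anywhere.
Branch term log(1 - ω/(1/3)): argument at 3/5 is -4/5, nonzero, so 3/5 is not its branch point (a point on a principal cut is still regular for the continued germ).
So the germ continues analytically to 3/5.


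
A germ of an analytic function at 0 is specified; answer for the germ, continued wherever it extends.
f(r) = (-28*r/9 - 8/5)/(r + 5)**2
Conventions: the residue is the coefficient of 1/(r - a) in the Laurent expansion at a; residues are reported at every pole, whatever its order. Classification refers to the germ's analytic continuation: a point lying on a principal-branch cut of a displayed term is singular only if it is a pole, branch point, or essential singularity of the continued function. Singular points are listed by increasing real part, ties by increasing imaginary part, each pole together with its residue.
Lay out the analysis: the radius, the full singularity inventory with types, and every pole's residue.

Radius of convergence at 0: 5.
At -5: a pole of order 2; residue -28/9.

Denominator factor (r + 5)^2: pole of order 2 at -5, modulus 5.
The radius of convergence is the smallest modulus among the singular points: 5.
At the order-2 pole -5 set g(r) = (r - (-5))^2*f(r) = -28*r/9 - 8/5.
Order-2 pole: residue = g'(a); g'(-5) = -28/9, so the residue is -28/9.


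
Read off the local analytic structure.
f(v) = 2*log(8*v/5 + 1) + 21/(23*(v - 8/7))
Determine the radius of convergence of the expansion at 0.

The radius of convergence is 5/8.

Denominator factor (v - 8/7): pole of order 1 at 8/7, modulus 8/7.
Branch term (2)*log(1 - v/(-5/8)): its argument vanishes at v = -5/8, a logarithmic branch point, modulus 5/8.
The radius of convergence is the smallest modulus among the singular points: 5/8.


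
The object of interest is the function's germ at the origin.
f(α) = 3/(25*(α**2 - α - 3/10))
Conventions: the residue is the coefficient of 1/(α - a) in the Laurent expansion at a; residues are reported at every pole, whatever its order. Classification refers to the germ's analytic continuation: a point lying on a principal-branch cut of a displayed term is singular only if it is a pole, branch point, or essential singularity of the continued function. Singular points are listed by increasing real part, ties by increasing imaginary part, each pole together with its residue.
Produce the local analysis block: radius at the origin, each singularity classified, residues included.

Radius of convergence at 0: -1/2 + (1/10)*sqrt(55).
At 1/2 - (1/10)*sqrt(55): a pole of order 1; residue -(3/275)*sqrt(55).
At 1/2 + (1/10)*sqrt(55): a pole of order 1; residue (3/275)*sqrt(55).

Denominator factor (α**2 - α - 3/10): discriminant 11/5, real irrational roots 1/2 + (1/10)*sqrt(55) and 1/2 - (1/10)*sqrt(55); poles of order 1, moduli 1/2 + (1/10)*sqrt(55) and -1/2 + (1/10)*sqrt(55).
The radius of convergence is the smallest modulus among the singular points: -1/2 + (1/10)*sqrt(55).
The factor α**2 - α - 3/10 splits as (α - a)(α - a') with a = 1/2 - (1/10)*sqrt(55), a' = 1/2 + (1/10)*sqrt(55). At the order-1 pole a set g(α) = (α - a)*f(α) = [3/25] / (α - a').
Simple pole: residue = g(a) at a = 1/2 - (1/10)*sqrt(55), which is -(3/275)*sqrt(55).
The factor α**2 - α - 3/10 splits as (α - a)(α - a') with a = 1/2 + (1/10)*sqrt(55), a' = 1/2 - (1/10)*sqrt(55). At the order-1 pole a set g(α) = (α - a)*f(α) = [3/25] / (α - a').
Simple pole: residue = g(a) at a = 1/2 + (1/10)*sqrt(55), which is (3/275)*sqrt(55).
List the singular points by increasing real part (a conjugate pair: the negative imaginary part first).


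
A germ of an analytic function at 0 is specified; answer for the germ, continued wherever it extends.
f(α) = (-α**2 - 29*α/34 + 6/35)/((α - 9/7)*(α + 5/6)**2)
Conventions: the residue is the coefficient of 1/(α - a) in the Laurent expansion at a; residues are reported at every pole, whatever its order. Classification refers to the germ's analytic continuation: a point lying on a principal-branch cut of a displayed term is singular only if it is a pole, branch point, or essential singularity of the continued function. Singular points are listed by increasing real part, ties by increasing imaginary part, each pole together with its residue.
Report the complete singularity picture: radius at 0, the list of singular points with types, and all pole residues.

Radius of convergence at 0: 5/6.
At -5/6: a pole of order 2; residue -286699/673285.
At 9/7: a pole of order 1; residue -386586/673285.

Denominator factor (α + 5/6)^2: pole of order 2 at -5/6, modulus 5/6.
Denominator factor (α - 9/7): pole of order 1 at 9/7, modulus 9/7.
The radius of convergence is the smallest modulus among the singular points: 5/6.
At the order-2 pole -5/6 set g(α) = (α - (-5/6))^2*f(α) = (-α**2 - 29*α/34 + 6/35)/(α - 9/7).
Order-2 pole: residue = g'(a); g'(-5/6) = -286699/673285, so the residue is -286699/673285.
At the order-1 pole 9/7 set g(α) = (α - (9/7))*f(α) = (-α**2 - 29*α/34 + 6/35)/(α + 5/6)**2.
Simple pole: residue = g(a) at a = 9/7, which is -386586/673285.
List the singular points by increasing real part (a conjugate pair: the negative imaginary part first).


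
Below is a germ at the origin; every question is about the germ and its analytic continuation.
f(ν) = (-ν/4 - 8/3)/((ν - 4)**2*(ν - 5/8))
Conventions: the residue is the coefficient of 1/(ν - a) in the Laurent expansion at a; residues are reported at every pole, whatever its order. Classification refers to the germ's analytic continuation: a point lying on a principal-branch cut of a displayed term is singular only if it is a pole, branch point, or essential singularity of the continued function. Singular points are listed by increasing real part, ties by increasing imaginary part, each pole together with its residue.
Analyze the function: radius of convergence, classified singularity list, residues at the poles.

Radius of convergence at 0: 5/8.
At 5/8: a pole of order 1; residue -542/2187.
At 4: a pole of order 2; residue 542/2187.

Denominator factor (ν - 5/8): pole of order 1 at 5/8, modulus 5/8.
Denominator factor (ν - 4)^2: pole of order 2 at 4, modulus 4.
The radius of convergence is the smallest modulus among the singular points: 5/8.
At the order-1 pole 5/8 set g(ν) = (ν - (5/8))*f(ν) = (-ν/4 - 8/3)/(ν - 4)**2.
Simple pole: residue = g(a) at a = 5/8, which is -542/2187.
At the order-2 pole 4 set g(ν) = (ν - (4))^2*f(ν) = (-ν/4 - 8/3)/(ν - 5/8).
Order-2 pole: residue = g'(a); g'(4) = 542/2187, so the residue is 542/2187.
List the singular points by increasing real part (a conjugate pair: the negative imaginary part first).


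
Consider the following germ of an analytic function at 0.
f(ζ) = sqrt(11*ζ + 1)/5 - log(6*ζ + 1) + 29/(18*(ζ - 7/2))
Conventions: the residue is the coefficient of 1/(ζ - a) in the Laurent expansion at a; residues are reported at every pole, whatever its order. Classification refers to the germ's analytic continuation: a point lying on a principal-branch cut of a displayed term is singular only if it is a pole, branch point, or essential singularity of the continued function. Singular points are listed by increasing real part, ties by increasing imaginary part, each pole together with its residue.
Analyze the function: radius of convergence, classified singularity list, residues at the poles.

Radius of convergence at 0: 1/11.
At -1/6: a logarithmic branch point.
At -1/11: an algebraic (square-root) branch point.
At 7/2: a pole of order 1; residue 29/18.

Denominator factor (ζ - 7/2): pole of order 1 at 7/2, modulus 7/2.
Branch term (-1)*log(1 - ζ/(-1/6)): its argument vanishes at ζ = -1/6, a logarithmic branch point, modulus 1/6.
Branch term (1/5)*sqrt(1 - ζ/(-1/11)): its argument vanishes at ζ = -1/11, a square-root branch point, modulus 1/11.
The radius of convergence is the smallest modulus among the singular points: 1/11.
The branch terms are analytic at 7/2 and contribute nothing to the residue; only the rational part matters.
At the order-1 pole 7/2 set g(ζ) = (ζ - (7/2))*(rational part) = 29/18.
Simple pole: residue = g(a) at a = 7/2, which is 29/18.
List the singular points by increasing real part (a conjugate pair: the negative imaginary part first).


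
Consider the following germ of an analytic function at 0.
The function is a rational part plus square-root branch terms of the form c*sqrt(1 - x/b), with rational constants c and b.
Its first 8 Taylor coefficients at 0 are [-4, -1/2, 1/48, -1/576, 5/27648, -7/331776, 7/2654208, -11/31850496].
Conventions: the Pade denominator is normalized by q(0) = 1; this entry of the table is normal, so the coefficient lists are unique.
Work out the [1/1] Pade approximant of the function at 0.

The Pade approximant has numerator coefficients [-4, -2/3]; denominator coefficients [1, 1/24].

Taylor coefficients needed (read off): a_0 = -4, a_1 = -1/2, a_2 = 1/48.
Write the denominator as Q(x) = 1 + q1*x. Requiring Q*f - P = O(x^3) with deg P <= 1 kills the coefficients of x^2..x^2 in Q*f:
  x^2: a_2 + q1*a_1 = 0, i.e. 1/48 + (-1/2)*q1 = 0.
Solving this linear system: q1 = 1/24.
The numerator is Q*f truncated at degree 1: P0 = a_0 = -4; P1 = a_1 + q1*a_0 = -2/3.


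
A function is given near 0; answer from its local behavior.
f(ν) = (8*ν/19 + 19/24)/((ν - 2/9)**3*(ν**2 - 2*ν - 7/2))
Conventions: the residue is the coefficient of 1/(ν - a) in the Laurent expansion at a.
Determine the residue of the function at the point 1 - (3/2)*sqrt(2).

The residue is 490964733/19094208916 + (72121347/19094208916)*sqrt(2).

The factor ν**2 - 2*ν - 7/2 splits as (ν - a)(ν - a') with a = 1 - (3/2)*sqrt(2), a' = 1 + (3/2)*sqrt(2). At the order-1 pole a set g(ν) = (ν - a)*f(ν) = [(8*ν/19 + 19/24)/(ν - 2/9)**3] / (ν - a').
Simple pole: residue = g(a) at a = 1 - (3/2)*sqrt(2), which is 490964733/19094208916 + (72121347/19094208916)*sqrt(2).


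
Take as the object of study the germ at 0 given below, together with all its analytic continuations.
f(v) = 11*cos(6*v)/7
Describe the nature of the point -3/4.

The point is a regular point.

There is no denominator, hence no pole anywhere.
The factor cos(6*v) is entire.
So the germ continues analytically to -3/4.


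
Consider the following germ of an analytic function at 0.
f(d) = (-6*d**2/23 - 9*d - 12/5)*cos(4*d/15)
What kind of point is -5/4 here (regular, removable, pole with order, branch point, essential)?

There is no denominator, hence no pole anywhere.
The factor cos(4*d/15) is entire.
So the germ continues analytically to -5/4.

The point is a regular point.


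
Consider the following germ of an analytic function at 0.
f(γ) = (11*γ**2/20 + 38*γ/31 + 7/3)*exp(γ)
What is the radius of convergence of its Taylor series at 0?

The radius of convergence is infinite.

The factor exp(γ) is entire and contributes no finite singular point.
The polynomial part has no poles.
No finite singular points: the Taylor series at 0 converges everywhere.


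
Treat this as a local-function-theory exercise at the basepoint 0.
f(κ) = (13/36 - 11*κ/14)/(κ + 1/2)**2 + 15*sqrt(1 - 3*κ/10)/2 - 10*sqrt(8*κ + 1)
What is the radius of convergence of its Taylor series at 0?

Denominator factor (κ + 1/2)^2: pole of order 2 at -1/2, modulus 1/2.
Branch term (15/2)*sqrt(1 - κ/(10/3)): its argument vanishes at κ = 10/3, a square-root branch point, modulus 10/3.
Branch term (-10)*sqrt(1 - κ/(-1/8)): its argument vanishes at κ = -1/8, a square-root branch point, modulus 1/8.
The radius of convergence is the smallest modulus among the singular points: 1/8.

The radius of convergence is 1/8.


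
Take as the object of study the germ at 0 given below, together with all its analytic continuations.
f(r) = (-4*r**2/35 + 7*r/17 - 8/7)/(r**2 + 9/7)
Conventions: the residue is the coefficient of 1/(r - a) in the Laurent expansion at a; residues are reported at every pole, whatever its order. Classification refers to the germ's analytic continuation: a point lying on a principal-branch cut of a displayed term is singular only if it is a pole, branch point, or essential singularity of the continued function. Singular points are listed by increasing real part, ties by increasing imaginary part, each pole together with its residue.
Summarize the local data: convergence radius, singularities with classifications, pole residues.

Denominator factor (r**2 + 9/7): discriminant -36/7, complex-conjugate roots ((3/7)*sqrt(7))*i and -((3/7)*sqrt(7))*i; poles of order 1, moduli (3/7)*sqrt(7) and (3/7)*sqrt(7).
The radius of convergence is the smallest modulus among the singular points: (3/7)*sqrt(7).
The factor r**2 + 9/7 splits as (r - a)(r - a') with a = -((3/7)*sqrt(7))*i, a' = ((3/7)*sqrt(7))*i. At the order-1 pole a set g(r) = (r - a)*f(r) = [-4*r**2/35 + 7*r/17 - 8/7] / (r - a').
Simple pole: residue = g(a) at a = -((3/7)*sqrt(7))*i, which is (7/34) - ((122/735)*sqrt(7))*i.
The factor r**2 + 9/7 splits as (r - a)(r - a') with a = ((3/7)*sqrt(7))*i, a' = -((3/7)*sqrt(7))*i. At the order-1 pole a set g(r) = (r - a)*f(r) = [-4*r**2/35 + 7*r/17 - 8/7] / (r - a').
Simple pole: residue = g(a) at a = ((3/7)*sqrt(7))*i, which is (7/34) + ((122/735)*sqrt(7))*i.
List the singular points by increasing real part (a conjugate pair: the negative imaginary part first).

Radius of convergence at 0: (3/7)*sqrt(7).
At -((3/7)*sqrt(7))*i: a pole of order 1; residue (7/34) - ((122/735)*sqrt(7))*i.
At ((3/7)*sqrt(7))*i: a pole of order 1; residue (7/34) + ((122/735)*sqrt(7))*i.


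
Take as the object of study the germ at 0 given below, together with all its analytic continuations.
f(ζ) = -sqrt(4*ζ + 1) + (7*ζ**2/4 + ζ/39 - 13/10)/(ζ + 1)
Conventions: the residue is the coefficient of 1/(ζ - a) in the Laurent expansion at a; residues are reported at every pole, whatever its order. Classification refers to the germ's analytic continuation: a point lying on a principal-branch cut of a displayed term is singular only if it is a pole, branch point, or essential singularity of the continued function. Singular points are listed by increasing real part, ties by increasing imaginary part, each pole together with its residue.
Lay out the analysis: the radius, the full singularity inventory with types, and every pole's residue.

Denominator factor (ζ + 1): pole of order 1 at -1, modulus 1.
Branch term (-1)*sqrt(1 - ζ/(-1/4)): its argument vanishes at ζ = -1/4, a square-root branch point, modulus 1/4.
The radius of convergence is the smallest modulus among the singular points: 1/4.
The branch term is analytic at -1 and contributes nothing to the residue; only the rational part matters.
At the order-1 pole -1 set g(ζ) = (ζ - (-1))*(rational part) = 7*ζ**2/4 + ζ/39 - 13/10.
Simple pole: residue = g(a) at a = -1, which is 331/780.
List the singular points by increasing real part (a conjugate pair: the negative imaginary part first).

Radius of convergence at 0: 1/4.
At -1: a pole of order 1; residue 331/780.
At -1/4: an algebraic (square-root) branch point.


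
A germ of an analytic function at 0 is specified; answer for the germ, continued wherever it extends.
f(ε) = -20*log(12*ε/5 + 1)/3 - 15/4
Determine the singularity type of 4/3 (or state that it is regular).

There is no denominator, hence no pole anywhere.
Branch term log(1 - ε/(-5/12)): argument at 4/3 is 21/5, nonzero, so 4/3 is not its branch point (a point on a principal cut is still regular for the continued germ).
So the germ continues analytically to 4/3.

The point is a regular point.


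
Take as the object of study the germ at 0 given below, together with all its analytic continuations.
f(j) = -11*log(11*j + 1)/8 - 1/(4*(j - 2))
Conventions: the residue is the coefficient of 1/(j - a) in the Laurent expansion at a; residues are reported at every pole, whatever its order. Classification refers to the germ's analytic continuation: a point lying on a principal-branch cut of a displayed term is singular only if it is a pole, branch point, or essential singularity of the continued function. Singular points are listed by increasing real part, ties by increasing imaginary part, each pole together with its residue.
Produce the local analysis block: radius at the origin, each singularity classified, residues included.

Denominator factor (j - 2): pole of order 1 at 2, modulus 2.
Branch term (-11/8)*log(1 - j/(-1/11)): its argument vanishes at j = -1/11, a logarithmic branch point, modulus 1/11.
The radius of convergence is the smallest modulus among the singular points: 1/11.
The branch term is analytic at 2 and contributes nothing to the residue; only the rational part matters.
At the order-1 pole 2 set g(j) = (j - (2))*(rational part) = -1/4.
Simple pole: residue = g(a) at a = 2, which is -1/4.
List the singular points by increasing real part (a conjugate pair: the negative imaginary part first).

Radius of convergence at 0: 1/11.
At -1/11: a logarithmic branch point.
At 2: a pole of order 1; residue -1/4.


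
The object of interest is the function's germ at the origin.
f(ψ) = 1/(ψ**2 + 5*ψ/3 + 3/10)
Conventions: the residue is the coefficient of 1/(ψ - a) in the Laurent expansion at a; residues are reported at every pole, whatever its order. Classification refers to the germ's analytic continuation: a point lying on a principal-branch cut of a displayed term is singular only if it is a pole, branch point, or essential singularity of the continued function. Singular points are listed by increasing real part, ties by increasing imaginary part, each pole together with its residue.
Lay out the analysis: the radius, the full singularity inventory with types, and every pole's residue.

Radius of convergence at 0: 5/6 - (1/30)*sqrt(355).
At -5/6 - (1/30)*sqrt(355): a pole of order 1; residue -(3/71)*sqrt(355).
At -5/6 + (1/30)*sqrt(355): a pole of order 1; residue (3/71)*sqrt(355).

Denominator factor (ψ**2 + 5*ψ/3 + 3/10): discriminant 71/45, real irrational roots -5/6 + (1/30)*sqrt(355) and -5/6 - (1/30)*sqrt(355); poles of order 1, moduli 5/6 - (1/30)*sqrt(355) and 5/6 + (1/30)*sqrt(355).
The radius of convergence is the smallest modulus among the singular points: 5/6 - (1/30)*sqrt(355).
The factor ψ**2 + 5*ψ/3 + 3/10 splits as (ψ - a)(ψ - a') with a = -5/6 - (1/30)*sqrt(355), a' = -5/6 + (1/30)*sqrt(355). At the order-1 pole a set g(ψ) = (ψ - a)*f(ψ) = [1] / (ψ - a').
Simple pole: residue = g(a) at a = -5/6 - (1/30)*sqrt(355), which is -(3/71)*sqrt(355).
The factor ψ**2 + 5*ψ/3 + 3/10 splits as (ψ - a)(ψ - a') with a = -5/6 + (1/30)*sqrt(355), a' = -5/6 - (1/30)*sqrt(355). At the order-1 pole a set g(ψ) = (ψ - a)*f(ψ) = [1] / (ψ - a').
Simple pole: residue = g(a) at a = -5/6 + (1/30)*sqrt(355), which is (3/71)*sqrt(355).
List the singular points by increasing real part (a conjugate pair: the negative imaginary part first).


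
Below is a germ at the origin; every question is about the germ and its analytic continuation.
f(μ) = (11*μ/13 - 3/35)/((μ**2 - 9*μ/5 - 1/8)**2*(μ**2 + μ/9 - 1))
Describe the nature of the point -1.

Denominator factors: μ**2 - 9*μ/5 - 1/8 = 107/40 at μ = -1; μ**2 + μ/9 - 1 = -1/9 at μ = -1 — none vanishes.
So the germ continues analytically to -1.

The point is a regular point.


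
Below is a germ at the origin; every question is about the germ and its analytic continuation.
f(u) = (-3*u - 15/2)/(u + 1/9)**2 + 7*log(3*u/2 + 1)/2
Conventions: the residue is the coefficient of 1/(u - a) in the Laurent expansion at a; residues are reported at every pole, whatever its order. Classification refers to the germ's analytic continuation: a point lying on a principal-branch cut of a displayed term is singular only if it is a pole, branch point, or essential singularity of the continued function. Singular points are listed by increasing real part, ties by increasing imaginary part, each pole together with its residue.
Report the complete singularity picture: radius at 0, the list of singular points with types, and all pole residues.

Radius of convergence at 0: 1/9.
At -2/3: a logarithmic branch point.
At -1/9: a pole of order 2; residue -3.

Denominator factor (u + 1/9)^2: pole of order 2 at -1/9, modulus 1/9.
Branch term (7/2)*log(1 - u/(-2/3)): its argument vanishes at u = -2/3, a logarithmic branch point, modulus 2/3.
The radius of convergence is the smallest modulus among the singular points: 1/9.
The branch term is analytic at -1/9 and contributes nothing to the residue; only the rational part matters.
At the order-2 pole -1/9 set g(u) = (u - (-1/9))^2*(rational part) = -3*u - 15/2.
Order-2 pole: residue = g'(a); g'(-1/9) = -3, so the residue is -3.
List the singular points by increasing real part (a conjugate pair: the negative imaginary part first).


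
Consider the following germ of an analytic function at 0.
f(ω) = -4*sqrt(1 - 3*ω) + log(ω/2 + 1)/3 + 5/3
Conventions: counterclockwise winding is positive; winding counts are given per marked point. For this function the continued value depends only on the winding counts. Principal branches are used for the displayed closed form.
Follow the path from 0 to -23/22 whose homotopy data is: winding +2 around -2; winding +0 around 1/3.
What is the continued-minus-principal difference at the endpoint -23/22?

Continued minus principal equals (4/3)*pi*i.

The rational part is single-valued and drops out of the difference; each branch term changes only by its own monodromy.
(1/3)*log(1 - ω/(-2)): each positive loop around -2 adds 2*pi*i to the log, so winding +2 contributes (1/3)*(2)*2*pi*i = (4/3)*pi*i.
(-4)*sqrt(1 - ω/(1/3)): winding +0 is even, the square root returns to the same sheet, contribution 0.
Summing the contributions at ω = -23/22 gives (4/3)*pi*i.
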